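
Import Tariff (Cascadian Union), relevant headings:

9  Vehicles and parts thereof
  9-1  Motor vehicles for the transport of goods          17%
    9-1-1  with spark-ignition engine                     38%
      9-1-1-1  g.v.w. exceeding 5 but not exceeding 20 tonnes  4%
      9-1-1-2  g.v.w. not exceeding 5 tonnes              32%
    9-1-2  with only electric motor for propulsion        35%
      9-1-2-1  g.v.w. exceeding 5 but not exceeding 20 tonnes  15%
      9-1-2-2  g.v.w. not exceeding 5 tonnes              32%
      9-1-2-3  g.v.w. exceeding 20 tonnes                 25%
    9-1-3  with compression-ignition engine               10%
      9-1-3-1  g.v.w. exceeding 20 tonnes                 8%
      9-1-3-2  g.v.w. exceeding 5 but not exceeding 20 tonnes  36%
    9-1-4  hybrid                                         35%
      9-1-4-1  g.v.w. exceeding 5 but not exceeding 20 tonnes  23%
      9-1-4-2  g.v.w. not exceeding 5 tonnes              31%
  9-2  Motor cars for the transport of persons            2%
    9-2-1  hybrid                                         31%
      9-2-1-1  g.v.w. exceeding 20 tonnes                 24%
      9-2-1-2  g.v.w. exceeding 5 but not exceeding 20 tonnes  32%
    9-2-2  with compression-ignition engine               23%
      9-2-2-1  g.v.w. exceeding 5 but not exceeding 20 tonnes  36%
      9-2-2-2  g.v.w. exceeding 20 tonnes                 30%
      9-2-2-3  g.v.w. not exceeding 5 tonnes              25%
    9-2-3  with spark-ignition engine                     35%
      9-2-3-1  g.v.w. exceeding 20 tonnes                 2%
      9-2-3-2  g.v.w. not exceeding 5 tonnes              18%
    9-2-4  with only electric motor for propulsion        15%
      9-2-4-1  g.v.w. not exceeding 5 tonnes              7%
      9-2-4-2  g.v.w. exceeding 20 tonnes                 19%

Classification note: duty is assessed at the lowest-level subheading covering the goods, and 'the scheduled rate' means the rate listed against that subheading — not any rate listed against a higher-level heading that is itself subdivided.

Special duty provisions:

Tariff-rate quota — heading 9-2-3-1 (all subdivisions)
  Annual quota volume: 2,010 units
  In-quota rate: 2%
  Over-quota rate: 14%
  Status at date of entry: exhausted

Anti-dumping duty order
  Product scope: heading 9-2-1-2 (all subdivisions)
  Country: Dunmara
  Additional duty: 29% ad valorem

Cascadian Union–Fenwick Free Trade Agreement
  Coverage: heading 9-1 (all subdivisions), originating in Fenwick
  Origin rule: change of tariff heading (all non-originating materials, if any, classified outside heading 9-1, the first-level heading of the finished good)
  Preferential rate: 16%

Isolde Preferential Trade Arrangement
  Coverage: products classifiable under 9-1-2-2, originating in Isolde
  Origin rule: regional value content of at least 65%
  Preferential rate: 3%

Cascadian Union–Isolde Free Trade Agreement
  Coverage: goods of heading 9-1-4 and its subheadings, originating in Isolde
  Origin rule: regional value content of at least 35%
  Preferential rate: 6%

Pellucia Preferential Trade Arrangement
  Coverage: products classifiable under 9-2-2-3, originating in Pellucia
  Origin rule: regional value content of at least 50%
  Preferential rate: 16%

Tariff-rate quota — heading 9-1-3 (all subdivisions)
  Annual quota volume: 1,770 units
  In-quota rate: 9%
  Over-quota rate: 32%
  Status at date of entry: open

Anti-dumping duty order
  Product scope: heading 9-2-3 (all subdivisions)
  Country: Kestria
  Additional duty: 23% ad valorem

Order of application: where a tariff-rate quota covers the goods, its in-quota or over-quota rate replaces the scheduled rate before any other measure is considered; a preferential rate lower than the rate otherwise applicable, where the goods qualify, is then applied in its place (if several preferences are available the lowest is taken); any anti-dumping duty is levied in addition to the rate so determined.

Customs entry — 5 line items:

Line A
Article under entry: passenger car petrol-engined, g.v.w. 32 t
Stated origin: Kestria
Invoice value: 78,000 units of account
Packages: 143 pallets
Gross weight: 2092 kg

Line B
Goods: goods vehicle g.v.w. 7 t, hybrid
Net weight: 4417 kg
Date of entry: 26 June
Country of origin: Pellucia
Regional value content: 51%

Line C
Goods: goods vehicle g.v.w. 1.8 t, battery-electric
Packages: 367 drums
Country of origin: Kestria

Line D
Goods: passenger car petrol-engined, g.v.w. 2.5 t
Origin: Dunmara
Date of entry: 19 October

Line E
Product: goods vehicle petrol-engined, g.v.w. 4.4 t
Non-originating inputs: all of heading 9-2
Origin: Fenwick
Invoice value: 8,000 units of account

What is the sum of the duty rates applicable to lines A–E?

126%

Line A: passenger car → 9-2; petrol-engined → 9-2-3; g.v.w. 32 t → 9-2-3-1. Scheduled 2%. quota on 9-2-3-1 exhausted → over-quota 14%; anti-dumping (Kestria, 9-2-3): +23%; total 14% + 23% = 37%. → 37%.
Line B: goods vehicle → 9-1; hybrid → 9-1-4; g.v.w. 7 t → 9-1-4-1. Scheduled 23%. Pellucia agreement on 9-2-2-3: 9-1-4-1 not covered. → 23%.
Line C: goods vehicle → 9-1; battery-electric → 9-1-2; g.v.w. 1.8 t → 9-1-2-2. Scheduled 32%. No special measure applies. → 32%.
Line D: passenger car → 9-2; petrol-engined → 9-2-3; g.v.w. 2.5 t → 9-2-3-2. Scheduled 18%. No special measure applies. → 18%.
Line E: goods vehicle → 9-1; petrol-engined → 9-1-1; g.v.w. 4.4 t → 9-1-1-2. Scheduled 32%. Fenwick agreement on 9-1: CTH met → 16% available; preferential 16%. → 16%.
Sum: 37% + 23% + 32% + 18% + 16% = 126%.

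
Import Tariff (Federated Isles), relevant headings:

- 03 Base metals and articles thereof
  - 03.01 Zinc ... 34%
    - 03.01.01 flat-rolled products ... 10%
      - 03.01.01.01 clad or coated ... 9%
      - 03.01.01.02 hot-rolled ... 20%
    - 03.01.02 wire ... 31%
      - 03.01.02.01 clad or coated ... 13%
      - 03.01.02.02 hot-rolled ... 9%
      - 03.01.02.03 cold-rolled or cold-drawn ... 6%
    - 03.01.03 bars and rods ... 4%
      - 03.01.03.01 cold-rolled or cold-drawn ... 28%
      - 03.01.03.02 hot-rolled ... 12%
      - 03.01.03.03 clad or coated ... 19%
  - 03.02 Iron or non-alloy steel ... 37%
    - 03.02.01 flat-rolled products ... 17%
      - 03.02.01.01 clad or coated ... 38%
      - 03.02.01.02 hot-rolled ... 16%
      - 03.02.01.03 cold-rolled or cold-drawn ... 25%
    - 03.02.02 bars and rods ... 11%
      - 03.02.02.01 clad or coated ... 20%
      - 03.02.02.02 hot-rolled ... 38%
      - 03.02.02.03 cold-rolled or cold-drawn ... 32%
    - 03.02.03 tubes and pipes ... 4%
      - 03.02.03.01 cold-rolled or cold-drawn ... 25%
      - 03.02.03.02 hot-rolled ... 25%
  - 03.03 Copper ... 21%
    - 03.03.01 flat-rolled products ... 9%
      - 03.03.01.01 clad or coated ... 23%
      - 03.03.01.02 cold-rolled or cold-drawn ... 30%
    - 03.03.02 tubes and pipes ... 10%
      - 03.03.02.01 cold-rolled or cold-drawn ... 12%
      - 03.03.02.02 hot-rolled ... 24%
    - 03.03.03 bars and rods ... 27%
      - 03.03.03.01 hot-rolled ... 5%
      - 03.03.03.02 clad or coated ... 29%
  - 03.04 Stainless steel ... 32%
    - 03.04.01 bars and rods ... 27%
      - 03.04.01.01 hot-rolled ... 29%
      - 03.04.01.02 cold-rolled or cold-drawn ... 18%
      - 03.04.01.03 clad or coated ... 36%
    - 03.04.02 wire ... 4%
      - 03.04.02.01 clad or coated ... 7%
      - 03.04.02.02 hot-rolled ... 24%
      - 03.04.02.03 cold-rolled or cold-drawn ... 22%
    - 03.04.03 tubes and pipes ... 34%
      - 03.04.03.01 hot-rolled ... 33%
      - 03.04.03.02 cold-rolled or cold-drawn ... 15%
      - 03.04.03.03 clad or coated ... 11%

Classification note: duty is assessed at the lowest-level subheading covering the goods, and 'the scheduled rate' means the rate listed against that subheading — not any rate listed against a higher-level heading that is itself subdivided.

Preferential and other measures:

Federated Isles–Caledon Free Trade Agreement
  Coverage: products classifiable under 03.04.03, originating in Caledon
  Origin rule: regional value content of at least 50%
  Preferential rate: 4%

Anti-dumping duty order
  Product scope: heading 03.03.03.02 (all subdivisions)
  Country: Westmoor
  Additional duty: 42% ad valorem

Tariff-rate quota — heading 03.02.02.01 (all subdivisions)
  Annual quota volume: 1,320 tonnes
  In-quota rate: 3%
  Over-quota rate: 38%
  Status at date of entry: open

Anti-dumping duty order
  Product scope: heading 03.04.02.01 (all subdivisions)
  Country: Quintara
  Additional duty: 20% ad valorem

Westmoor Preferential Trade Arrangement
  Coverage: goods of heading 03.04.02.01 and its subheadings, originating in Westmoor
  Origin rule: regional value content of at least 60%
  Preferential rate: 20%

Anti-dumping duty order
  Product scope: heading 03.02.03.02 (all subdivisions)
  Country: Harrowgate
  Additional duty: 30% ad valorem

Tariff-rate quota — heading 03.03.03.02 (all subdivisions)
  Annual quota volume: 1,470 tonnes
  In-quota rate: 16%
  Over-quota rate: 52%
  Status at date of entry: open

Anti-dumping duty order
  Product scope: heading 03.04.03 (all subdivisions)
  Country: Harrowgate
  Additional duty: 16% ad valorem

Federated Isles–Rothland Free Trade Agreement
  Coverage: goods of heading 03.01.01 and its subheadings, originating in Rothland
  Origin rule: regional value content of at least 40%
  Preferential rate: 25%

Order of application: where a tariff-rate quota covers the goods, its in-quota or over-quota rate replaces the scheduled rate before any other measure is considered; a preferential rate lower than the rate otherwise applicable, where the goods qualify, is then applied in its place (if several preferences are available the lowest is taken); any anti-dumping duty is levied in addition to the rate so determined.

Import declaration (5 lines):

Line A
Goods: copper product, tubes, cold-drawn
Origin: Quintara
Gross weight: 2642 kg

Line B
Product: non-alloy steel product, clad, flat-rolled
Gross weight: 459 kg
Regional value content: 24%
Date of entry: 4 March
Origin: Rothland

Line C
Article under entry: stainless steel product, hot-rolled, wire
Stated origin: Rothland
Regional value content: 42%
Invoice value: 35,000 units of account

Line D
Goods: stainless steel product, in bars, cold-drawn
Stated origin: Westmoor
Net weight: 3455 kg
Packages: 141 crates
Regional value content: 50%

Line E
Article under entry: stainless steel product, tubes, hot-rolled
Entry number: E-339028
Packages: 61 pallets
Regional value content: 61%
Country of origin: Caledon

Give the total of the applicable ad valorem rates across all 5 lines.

Line A: copper → 03.03; tubes → 03.03.02; cold-drawn → 03.03.02.01. Scheduled 12%. No special measure applies. → 12%.
Line B: non-alloy steel → 03.02; flat-rolled → 03.02.01; clad → 03.02.01.01. Scheduled 38%. Rothland agreement on 03.01.01: 03.02.01.01 not covered. → 38%.
Line C: stainless steel → 03.04; wire → 03.04.02; hot-rolled → 03.04.02.02. Scheduled 24%. Rothland agreement on 03.01.01: 03.04.02.02 not covered. → 24%.
Line D: stainless steel → 03.04; in bars → 03.04.01; cold-drawn → 03.04.01.02. Scheduled 18%. Westmoor agreement on 03.04.02.01: 03.04.01.02 not covered. → 18%.
Line E: stainless steel → 03.04; tubes → 03.04.03; hot-rolled → 03.04.03.01. Scheduled 33%. Caledon agreement on 03.04.03: RVC ≥ 50% → 4% available; preferential 4%. → 4%.
Sum: 12% + 38% + 24% + 18% + 4% = 96%.

96%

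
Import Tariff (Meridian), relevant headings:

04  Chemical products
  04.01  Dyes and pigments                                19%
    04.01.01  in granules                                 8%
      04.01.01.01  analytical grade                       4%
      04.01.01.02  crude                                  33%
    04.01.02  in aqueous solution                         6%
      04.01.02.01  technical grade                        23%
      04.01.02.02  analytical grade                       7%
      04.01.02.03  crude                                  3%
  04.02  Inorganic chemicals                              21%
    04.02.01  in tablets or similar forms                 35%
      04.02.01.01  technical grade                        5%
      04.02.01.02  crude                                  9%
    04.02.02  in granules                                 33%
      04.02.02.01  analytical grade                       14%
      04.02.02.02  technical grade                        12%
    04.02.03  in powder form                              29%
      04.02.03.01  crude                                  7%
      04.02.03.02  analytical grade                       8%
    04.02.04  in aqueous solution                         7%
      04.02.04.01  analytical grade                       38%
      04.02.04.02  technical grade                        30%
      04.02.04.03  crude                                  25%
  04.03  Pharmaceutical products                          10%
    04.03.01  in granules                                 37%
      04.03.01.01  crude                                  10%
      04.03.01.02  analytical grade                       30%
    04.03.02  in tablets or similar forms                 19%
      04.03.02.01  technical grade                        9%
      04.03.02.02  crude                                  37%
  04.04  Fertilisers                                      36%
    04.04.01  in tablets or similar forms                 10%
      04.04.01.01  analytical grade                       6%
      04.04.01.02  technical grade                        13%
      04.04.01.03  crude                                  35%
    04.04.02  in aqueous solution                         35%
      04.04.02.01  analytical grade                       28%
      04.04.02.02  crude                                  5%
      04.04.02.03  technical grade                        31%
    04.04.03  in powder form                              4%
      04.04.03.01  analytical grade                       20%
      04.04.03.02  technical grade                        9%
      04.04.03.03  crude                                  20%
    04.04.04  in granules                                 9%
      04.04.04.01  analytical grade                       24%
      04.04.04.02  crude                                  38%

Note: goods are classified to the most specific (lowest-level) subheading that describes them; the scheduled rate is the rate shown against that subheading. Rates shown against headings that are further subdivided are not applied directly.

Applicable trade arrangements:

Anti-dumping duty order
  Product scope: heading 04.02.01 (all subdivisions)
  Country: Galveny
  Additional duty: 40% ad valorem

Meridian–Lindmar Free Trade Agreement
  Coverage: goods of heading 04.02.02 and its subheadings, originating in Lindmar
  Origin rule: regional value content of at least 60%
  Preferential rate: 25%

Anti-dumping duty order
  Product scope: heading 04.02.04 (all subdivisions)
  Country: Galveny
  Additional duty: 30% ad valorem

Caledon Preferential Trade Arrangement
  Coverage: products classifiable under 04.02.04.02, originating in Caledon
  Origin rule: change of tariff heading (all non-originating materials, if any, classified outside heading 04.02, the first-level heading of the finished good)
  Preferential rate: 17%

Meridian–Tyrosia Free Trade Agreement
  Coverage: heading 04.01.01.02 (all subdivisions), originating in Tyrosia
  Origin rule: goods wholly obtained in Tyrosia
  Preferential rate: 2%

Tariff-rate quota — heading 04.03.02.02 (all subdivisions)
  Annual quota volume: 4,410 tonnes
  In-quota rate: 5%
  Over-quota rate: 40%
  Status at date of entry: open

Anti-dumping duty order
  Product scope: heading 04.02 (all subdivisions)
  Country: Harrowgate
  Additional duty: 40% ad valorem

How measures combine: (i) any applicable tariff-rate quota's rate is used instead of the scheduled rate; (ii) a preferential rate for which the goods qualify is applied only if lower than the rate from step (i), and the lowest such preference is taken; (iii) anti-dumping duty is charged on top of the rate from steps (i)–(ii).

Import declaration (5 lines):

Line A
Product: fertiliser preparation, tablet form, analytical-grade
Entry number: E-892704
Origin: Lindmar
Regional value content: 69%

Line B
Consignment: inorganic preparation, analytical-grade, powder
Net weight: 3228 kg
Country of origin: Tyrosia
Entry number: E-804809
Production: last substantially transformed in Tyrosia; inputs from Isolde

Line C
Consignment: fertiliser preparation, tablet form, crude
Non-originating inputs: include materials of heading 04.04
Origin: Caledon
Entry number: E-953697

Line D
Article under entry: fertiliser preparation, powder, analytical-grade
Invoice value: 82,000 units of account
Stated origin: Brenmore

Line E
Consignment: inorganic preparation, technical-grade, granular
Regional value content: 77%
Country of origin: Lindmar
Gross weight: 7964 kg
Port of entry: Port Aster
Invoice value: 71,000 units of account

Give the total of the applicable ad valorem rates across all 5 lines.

81%

Line A: fertiliser → 04.04; tablet form → 04.04.01; analytical-grade → 04.04.01.01. Scheduled 6%. Lindmar agreement on 04.02.02: 04.04.01.01 not covered. → 6%.
Line B: inorganic → 04.02; powder → 04.02.03; analytical-grade → 04.02.03.02. Scheduled 8%. Tyrosia agreement on 04.01.01.02: 04.02.03.02 not covered. → 8%.
Line C: fertiliser → 04.04; tablet form → 04.04.01; crude → 04.04.01.03. Scheduled 35%. Caledon agreement on 04.02.04.02: 04.04.01.03 not covered. → 35%.
Line D: fertiliser → 04.04; powder → 04.04.03; analytical-grade → 04.04.03.01. Scheduled 20%. No special measure applies. → 20%.
Line E: inorganic → 04.02; granular → 04.02.02; technical-grade → 04.02.02.02. Scheduled 12%. Lindmar agreement on 04.02.02: RVC ≥ 60% → 25% available; preference 25% not lower than 12% → no reduction. → 12%.
Sum: 6% + 8% + 35% + 20% + 12% = 81%.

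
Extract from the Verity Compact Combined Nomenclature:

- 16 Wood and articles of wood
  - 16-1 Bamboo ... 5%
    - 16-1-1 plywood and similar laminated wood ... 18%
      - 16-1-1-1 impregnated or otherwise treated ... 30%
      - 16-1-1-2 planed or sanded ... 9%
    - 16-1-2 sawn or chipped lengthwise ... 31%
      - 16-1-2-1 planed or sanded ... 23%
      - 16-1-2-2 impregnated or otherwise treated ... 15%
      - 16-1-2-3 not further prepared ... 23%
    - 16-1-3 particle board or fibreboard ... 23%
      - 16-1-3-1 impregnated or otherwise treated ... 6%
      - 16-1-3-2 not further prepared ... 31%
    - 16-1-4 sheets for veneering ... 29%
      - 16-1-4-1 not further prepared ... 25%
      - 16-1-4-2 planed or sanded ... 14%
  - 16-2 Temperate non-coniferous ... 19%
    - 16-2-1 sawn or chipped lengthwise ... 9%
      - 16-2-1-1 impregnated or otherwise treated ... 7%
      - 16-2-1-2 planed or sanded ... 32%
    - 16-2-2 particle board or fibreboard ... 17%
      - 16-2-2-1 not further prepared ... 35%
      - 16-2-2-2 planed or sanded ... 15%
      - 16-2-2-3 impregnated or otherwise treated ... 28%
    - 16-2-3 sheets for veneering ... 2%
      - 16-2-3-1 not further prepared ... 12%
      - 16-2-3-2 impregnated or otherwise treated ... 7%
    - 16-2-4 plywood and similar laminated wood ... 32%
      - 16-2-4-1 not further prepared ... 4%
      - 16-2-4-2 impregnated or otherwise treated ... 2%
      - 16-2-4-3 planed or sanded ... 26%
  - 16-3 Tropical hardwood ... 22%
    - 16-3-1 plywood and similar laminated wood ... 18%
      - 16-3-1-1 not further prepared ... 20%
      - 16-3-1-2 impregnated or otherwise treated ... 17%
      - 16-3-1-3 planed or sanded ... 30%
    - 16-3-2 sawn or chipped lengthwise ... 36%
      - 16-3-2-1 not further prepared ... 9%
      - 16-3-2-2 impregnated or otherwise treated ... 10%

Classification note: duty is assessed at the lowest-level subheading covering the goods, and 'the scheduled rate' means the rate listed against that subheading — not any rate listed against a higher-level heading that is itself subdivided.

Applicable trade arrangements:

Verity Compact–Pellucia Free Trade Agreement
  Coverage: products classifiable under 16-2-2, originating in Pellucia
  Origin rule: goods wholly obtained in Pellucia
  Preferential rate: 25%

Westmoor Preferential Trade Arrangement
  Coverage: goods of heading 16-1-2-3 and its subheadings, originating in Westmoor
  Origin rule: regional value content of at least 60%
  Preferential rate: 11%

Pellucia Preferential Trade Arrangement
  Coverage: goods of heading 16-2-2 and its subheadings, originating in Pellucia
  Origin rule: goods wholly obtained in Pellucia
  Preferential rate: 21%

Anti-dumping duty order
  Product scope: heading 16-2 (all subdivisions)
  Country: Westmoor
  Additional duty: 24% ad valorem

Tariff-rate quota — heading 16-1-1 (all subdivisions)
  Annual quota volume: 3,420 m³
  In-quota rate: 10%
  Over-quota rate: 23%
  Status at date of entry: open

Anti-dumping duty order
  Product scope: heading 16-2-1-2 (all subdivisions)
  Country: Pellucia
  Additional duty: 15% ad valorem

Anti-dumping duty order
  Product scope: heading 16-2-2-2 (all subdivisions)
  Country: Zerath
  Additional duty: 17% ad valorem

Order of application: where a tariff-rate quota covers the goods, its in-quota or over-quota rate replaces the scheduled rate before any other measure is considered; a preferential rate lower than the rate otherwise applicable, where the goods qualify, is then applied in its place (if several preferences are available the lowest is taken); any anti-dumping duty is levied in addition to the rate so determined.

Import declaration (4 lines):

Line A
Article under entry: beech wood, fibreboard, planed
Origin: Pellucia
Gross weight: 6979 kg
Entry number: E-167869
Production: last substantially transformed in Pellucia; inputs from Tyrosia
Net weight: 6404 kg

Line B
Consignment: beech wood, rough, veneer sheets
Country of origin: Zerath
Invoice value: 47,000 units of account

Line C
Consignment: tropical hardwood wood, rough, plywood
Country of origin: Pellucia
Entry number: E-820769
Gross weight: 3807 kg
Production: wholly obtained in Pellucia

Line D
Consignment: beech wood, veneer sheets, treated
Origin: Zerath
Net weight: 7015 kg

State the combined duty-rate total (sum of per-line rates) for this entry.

Line A: beech → 16-2; fibreboard → 16-2-2; planed → 16-2-2-2. Scheduled 15%. Pellucia agreement on 16-2-2: not wholly obtained; Pellucia agreement on 16-2-2: not wholly obtained. → 15%.
Line B: beech → 16-2; veneer sheets → 16-2-3; rough → 16-2-3-1. Scheduled 12%. No special measure applies. → 12%.
Line C: tropical hardwood → 16-3; plywood → 16-3-1; rough → 16-3-1-1. Scheduled 20%. Pellucia agreement on 16-2-2: 16-3-1-1 not covered; Pellucia agreement on 16-2-2: 16-3-1-1 not covered. → 20%.
Line D: beech → 16-2; veneer sheets → 16-2-3; treated → 16-2-3-2. Scheduled 7%. No special measure applies. → 7%.
Sum: 15% + 12% + 20% + 7% = 54%.

54%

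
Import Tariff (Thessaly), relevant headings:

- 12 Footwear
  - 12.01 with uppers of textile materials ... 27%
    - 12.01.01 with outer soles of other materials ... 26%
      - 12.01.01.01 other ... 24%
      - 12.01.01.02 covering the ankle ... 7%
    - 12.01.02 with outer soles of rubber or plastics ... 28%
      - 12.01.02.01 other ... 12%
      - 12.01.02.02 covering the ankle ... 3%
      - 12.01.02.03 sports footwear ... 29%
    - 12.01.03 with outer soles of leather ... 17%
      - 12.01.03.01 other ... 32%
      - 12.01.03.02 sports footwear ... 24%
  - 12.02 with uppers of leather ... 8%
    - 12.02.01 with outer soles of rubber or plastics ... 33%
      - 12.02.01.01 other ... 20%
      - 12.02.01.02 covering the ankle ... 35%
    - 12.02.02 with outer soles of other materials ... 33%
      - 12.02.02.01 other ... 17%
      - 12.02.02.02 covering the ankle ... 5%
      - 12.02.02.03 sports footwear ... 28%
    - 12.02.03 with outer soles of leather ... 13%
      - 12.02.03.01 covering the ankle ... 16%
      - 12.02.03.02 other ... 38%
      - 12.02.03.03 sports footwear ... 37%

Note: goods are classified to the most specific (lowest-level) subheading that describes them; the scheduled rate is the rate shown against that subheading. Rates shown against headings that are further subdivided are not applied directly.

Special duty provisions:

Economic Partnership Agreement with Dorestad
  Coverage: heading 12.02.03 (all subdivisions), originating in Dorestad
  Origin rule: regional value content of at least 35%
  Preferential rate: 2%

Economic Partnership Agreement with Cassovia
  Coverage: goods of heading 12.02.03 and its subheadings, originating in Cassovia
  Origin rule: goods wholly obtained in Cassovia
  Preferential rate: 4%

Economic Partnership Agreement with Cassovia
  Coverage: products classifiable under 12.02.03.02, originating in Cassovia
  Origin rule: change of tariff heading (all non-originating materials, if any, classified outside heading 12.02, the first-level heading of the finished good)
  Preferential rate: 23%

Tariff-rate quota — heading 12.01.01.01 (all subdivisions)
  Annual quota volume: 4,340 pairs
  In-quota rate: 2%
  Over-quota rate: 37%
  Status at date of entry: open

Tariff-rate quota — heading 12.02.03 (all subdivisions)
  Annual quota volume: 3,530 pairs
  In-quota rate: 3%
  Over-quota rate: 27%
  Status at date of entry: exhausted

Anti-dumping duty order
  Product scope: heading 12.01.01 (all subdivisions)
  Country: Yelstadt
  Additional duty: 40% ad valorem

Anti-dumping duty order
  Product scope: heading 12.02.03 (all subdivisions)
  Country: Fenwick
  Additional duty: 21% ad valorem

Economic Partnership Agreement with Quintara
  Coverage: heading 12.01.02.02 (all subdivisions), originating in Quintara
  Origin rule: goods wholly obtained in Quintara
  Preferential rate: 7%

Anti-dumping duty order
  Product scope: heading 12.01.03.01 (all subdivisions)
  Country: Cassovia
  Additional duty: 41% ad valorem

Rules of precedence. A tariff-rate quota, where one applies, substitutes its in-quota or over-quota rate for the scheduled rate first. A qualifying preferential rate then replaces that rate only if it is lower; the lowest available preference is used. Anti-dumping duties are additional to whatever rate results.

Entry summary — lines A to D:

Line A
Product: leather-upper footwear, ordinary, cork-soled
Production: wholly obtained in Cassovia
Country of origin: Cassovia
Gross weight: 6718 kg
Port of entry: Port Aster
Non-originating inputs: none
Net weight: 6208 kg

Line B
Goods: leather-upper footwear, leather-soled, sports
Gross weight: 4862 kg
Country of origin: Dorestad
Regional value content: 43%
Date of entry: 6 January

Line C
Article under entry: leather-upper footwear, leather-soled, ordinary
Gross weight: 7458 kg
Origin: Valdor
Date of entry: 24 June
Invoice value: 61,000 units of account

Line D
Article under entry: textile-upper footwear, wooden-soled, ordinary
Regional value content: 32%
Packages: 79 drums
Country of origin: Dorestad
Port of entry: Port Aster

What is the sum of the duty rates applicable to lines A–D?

Line A: leather-upper → 12.02; cork-soled → 12.02.02; ordinary → 12.02.02.01. Scheduled 17%. Cassovia agreement on 12.02.03: 12.02.02.01 not covered; Cassovia agreement on 12.02.03.02: 12.02.02.01 not covered. → 17%.
Line B: leather-upper → 12.02; leather-soled → 12.02.03; sports → 12.02.03.03. Scheduled 37%. quota on 12.02.03 exhausted → over-quota 27%; Dorestad agreement on 12.02.03: RVC ≥ 35% → 2% available; preferential 2%. → 2%.
Line C: leather-upper → 12.02; leather-soled → 12.02.03; ordinary → 12.02.03.02. Scheduled 38%. quota on 12.02.03 exhausted → over-quota 27%. → 27%.
Line D: textile-upper → 12.01; wooden-soled → 12.01.01; ordinary → 12.01.01.01. Scheduled 24%. quota on 12.01.01.01 open → in-quota 2%; Dorestad agreement on 12.02.03: 12.01.01.01 not covered. → 2%.
Sum: 17% + 2% + 27% + 2% = 48%.

48%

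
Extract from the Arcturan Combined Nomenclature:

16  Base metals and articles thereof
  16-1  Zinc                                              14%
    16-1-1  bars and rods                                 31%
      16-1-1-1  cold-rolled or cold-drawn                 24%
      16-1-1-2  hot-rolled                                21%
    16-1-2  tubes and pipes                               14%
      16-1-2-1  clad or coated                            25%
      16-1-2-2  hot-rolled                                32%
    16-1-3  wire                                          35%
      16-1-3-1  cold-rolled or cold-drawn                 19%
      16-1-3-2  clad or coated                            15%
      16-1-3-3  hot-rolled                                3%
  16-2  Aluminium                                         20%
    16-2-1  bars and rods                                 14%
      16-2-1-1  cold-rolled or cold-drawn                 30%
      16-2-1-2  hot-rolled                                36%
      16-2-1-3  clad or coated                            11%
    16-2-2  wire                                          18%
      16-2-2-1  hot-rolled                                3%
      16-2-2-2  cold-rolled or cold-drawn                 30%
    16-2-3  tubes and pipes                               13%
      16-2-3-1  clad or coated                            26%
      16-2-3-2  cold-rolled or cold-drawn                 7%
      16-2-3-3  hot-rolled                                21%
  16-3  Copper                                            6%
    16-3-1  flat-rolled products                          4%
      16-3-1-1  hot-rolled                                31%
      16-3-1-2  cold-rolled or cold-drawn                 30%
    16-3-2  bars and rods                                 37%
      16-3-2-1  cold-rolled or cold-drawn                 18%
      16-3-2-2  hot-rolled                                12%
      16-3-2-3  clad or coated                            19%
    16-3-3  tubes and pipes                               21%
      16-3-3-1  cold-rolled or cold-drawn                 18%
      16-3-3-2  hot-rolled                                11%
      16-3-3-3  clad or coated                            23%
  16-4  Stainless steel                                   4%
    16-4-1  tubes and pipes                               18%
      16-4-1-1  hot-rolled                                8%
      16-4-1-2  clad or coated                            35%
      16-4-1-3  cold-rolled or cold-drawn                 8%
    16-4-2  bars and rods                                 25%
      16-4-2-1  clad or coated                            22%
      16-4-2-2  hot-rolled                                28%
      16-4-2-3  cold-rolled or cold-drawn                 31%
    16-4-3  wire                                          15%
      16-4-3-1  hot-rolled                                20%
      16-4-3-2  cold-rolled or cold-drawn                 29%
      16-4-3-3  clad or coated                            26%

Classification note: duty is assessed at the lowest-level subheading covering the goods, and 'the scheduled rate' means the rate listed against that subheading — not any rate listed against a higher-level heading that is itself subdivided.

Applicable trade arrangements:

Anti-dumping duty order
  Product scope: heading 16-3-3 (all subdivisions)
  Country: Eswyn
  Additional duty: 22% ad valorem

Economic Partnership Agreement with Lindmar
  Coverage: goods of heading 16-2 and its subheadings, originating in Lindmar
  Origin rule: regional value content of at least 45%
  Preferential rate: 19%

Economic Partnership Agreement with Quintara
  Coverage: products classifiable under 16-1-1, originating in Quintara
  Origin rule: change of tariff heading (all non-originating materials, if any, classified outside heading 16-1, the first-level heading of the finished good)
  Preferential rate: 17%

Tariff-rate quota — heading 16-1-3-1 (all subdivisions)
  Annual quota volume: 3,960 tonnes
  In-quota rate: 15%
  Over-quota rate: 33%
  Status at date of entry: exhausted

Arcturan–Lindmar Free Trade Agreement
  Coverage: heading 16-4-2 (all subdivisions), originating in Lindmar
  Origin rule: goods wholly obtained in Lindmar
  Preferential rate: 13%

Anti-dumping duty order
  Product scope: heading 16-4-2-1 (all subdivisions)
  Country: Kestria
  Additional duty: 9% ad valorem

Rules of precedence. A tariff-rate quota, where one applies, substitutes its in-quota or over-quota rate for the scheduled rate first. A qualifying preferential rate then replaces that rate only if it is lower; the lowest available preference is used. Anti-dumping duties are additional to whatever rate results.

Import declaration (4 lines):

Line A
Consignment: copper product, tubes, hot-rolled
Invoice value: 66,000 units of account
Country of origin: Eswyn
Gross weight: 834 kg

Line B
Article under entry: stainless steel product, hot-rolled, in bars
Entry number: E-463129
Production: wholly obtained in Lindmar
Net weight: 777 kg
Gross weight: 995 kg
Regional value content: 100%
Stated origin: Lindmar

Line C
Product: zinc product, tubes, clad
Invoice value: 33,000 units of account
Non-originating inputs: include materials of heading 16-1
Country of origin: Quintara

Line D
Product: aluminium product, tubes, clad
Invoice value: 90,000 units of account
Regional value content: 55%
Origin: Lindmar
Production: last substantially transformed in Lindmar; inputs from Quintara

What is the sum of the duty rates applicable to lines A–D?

90%

Line A: copper → 16-3; tubes → 16-3-3; hot-rolled → 16-3-3-2. Scheduled 11%. anti-dumping (Eswyn, 16-3-3): +22%; total 11% + 22% = 33%. → 33%.
Line B: stainless steel → 16-4; in bars → 16-4-2; hot-rolled → 16-4-2-2. Scheduled 28%. Lindmar agreement on 16-2: 16-4-2-2 not covered; Lindmar agreement on 16-4-2: wholly obtained → 13% available; preferential 13%. → 13%.
Line C: zinc → 16-1; tubes → 16-1-2; clad → 16-1-2-1. Scheduled 25%. Quintara agreement on 16-1-1: 16-1-2-1 not covered. → 25%.
Line D: aluminium → 16-2; tubes → 16-2-3; clad → 16-2-3-1. Scheduled 26%. Lindmar agreement on 16-2: RVC ≥ 45% → 19% available; Lindmar agreement on 16-4-2: 16-2-3-1 not covered; preferential 19%. → 19%.
Sum: 33% + 13% + 25% + 19% = 90%.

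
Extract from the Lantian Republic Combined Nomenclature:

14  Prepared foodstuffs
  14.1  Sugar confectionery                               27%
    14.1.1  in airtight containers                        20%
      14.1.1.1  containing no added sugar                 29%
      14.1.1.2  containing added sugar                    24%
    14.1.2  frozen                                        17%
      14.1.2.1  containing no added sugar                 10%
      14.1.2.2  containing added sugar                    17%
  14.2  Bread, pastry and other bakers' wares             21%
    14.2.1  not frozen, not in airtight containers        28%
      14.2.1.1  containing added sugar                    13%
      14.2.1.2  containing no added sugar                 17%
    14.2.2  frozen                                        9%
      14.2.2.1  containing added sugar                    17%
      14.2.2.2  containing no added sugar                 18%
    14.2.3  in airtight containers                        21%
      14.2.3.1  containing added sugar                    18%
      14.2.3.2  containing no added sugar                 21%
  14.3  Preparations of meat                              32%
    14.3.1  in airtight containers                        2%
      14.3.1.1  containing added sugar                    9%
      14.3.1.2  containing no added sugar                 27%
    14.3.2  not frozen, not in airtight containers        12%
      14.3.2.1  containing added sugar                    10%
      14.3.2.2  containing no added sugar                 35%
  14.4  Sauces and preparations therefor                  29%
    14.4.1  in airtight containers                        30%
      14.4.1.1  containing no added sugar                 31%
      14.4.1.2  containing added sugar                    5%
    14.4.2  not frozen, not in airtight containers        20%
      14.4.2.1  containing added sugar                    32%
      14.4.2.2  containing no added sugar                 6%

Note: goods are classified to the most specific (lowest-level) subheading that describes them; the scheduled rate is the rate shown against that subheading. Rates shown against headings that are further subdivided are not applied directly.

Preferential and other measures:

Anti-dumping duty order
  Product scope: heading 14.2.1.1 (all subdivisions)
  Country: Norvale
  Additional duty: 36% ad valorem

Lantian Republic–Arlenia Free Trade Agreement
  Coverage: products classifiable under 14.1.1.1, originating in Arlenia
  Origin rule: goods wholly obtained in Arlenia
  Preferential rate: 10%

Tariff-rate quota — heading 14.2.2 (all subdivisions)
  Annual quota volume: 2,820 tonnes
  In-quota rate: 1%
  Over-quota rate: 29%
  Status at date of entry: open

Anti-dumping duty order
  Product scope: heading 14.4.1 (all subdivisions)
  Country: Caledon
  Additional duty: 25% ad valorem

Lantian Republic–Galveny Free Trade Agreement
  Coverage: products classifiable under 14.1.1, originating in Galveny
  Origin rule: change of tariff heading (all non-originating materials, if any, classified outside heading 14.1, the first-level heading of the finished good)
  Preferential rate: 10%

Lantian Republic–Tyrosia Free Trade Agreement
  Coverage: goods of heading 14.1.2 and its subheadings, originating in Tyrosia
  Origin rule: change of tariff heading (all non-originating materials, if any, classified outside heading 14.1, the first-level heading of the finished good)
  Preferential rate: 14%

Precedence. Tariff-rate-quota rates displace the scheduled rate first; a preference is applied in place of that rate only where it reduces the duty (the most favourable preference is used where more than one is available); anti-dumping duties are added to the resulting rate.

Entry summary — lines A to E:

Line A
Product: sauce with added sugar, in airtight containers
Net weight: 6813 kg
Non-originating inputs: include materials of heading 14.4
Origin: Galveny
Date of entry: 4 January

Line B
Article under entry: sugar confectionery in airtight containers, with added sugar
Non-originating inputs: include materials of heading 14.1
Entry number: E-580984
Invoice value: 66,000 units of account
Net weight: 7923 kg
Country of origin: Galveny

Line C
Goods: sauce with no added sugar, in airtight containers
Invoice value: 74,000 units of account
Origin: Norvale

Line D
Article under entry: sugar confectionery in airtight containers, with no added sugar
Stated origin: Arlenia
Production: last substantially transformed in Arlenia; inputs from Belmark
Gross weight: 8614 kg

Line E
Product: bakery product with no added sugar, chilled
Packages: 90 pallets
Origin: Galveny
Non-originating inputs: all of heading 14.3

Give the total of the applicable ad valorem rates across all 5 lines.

106%

Line A: sauce → 14.4; in airtight containers → 14.4.1; with added sugar → 14.4.1.2. Scheduled 5%. Galveny agreement on 14.1.1: 14.4.1.2 not covered. → 5%.
Line B: sugar confectionery → 14.1; in airtight containers → 14.1.1; with added sugar → 14.1.1.2. Scheduled 24%. Galveny agreement on 14.1.1: CTH not met. → 24%.
Line C: sauce → 14.4; in airtight containers → 14.4.1; with no added sugar → 14.4.1.1. Scheduled 31%. No special measure applies. → 31%.
Line D: sugar confectionery → 14.1; in airtight containers → 14.1.1; with no added sugar → 14.1.1.1. Scheduled 29%. Arlenia agreement on 14.1.1.1: not wholly obtained. → 29%.
Line E: bakery product → 14.2; chilled → 14.2.1; with no added sugar → 14.2.1.2. Scheduled 17%. Galveny agreement on 14.1.1: 14.2.1.2 not covered. → 17%.
Sum: 5% + 24% + 31% + 29% + 17% = 106%.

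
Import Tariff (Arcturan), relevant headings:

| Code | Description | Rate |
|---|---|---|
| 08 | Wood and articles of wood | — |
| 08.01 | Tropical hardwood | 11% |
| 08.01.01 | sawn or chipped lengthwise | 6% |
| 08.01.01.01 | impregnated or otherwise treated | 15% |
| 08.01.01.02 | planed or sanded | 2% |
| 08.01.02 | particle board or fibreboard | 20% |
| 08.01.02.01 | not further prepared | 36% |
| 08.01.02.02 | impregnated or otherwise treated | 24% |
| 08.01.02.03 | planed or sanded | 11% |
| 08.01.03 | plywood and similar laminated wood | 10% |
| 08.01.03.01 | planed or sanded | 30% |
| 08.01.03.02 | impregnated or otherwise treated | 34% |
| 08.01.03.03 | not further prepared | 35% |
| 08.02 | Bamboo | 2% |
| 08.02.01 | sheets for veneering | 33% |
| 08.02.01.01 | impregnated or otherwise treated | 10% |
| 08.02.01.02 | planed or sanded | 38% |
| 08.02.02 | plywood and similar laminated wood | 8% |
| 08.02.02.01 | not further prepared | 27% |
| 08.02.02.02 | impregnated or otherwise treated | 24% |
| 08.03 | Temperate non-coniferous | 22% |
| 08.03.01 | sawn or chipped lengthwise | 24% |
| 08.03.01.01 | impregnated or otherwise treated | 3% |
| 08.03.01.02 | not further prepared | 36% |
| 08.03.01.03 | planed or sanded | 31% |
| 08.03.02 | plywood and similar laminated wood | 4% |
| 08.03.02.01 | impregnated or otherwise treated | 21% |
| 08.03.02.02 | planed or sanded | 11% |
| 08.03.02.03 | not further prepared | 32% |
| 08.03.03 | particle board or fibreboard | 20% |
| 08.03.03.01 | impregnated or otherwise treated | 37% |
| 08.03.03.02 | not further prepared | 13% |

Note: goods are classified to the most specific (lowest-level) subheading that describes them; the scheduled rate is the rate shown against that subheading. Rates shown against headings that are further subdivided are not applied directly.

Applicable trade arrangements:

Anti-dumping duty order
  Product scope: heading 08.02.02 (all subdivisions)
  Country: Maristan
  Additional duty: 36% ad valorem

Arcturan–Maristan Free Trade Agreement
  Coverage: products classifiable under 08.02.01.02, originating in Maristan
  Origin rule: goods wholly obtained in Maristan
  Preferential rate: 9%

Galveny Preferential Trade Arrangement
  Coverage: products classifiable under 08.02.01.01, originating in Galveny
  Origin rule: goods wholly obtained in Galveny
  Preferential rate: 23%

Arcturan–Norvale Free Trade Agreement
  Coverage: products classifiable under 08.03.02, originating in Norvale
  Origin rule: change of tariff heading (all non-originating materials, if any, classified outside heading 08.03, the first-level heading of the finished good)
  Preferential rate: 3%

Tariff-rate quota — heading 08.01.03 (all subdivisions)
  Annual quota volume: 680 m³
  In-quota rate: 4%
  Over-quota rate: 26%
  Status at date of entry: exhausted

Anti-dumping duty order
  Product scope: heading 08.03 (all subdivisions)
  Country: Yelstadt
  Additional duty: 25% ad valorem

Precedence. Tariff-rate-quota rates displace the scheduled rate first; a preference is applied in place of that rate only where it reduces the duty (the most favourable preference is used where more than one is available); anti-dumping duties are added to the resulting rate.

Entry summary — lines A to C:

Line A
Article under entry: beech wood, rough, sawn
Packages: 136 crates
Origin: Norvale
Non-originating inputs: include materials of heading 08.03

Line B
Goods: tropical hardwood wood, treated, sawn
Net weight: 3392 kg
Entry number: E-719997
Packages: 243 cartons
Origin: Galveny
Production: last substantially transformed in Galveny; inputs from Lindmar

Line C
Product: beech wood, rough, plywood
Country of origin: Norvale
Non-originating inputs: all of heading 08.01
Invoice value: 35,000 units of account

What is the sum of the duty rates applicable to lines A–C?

54%

Line A: beech → 08.03; sawn → 08.03.01; rough → 08.03.01.02. Scheduled 36%. Norvale agreement on 08.03.02: 08.03.01.02 not covered. → 36%.
Line B: tropical hardwood → 08.01; sawn → 08.01.01; treated → 08.01.01.01. Scheduled 15%. Galveny agreement on 08.02.01.01: 08.01.01.01 not covered. → 15%.
Line C: beech → 08.03; plywood → 08.03.02; rough → 08.03.02.03. Scheduled 32%. Norvale agreement on 08.03.02: CTH met → 3% available; preferential 3%. → 3%.
Sum: 36% + 15% + 3% = 54%.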